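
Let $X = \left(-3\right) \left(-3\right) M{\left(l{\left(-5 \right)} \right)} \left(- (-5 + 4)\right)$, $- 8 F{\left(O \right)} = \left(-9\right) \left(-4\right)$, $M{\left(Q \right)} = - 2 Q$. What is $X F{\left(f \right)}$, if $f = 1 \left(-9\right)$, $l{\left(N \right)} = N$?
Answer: $-405$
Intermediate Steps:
$f = -9$
$F{\left(O \right)} = - \frac{9}{2}$ ($F{\left(O \right)} = - \frac{\left(-9\right) \left(-4\right)}{8} = \left(- \frac{1}{8}\right) 36 = - \frac{9}{2}$)
$X = 90$ ($X = \left(-3\right) \left(-3\right) \left(\left(-2\right) \left(-5\right)\right) \left(- (-5 + 4)\right) = 9 \cdot 10 \left(\left(-1\right) \left(-1\right)\right) = 90 \cdot 1 = 90$)
$X F{\left(f \right)} = 90 \left(- \frac{9}{2}\right) = -405$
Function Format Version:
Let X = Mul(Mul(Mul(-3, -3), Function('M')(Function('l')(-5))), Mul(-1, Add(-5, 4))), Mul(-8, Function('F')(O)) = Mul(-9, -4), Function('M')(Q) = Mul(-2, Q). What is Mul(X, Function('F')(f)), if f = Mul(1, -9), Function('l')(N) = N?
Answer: -405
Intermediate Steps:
f = -9
Function('F')(O) = Rational(-9, 2) (Function('F')(O) = Mul(Rational(-1, 8), Mul(-9, -4)) = Mul(Rational(-1, 8), 36) = Rational(-9, 2))
X = 90 (X = Mul(Mul(Mul(-3, -3), Mul(-2, -5)), Mul(-1, Add(-5, 4))) = Mul(Mul(9, 10), Mul(-1, -1)) = Mul(90, 1) = 90)
Mul(X, Function('F')(f)) = Mul(90, Rational(-9, 2)) = -405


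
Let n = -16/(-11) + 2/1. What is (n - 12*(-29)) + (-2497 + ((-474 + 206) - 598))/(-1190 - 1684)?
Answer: 3715959/10538 ≈ 352.62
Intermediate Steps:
n = 38/11 (n = -16*(-1/11) + 2*1 = 16/11 + 2 = 38/11 ≈ 3.4545)
(n - 12*(-29)) + (-2497 + ((-474 + 206) - 598))/(-1190 - 1684) = (38/11 - 12*(-29)) + (-2497 + ((-474 + 206) - 598))/(-1190 - 1684) = (38/11 + 348) + (-2497 + (-268 - 598))/(-2874) = 3866/11 + (-2497 - 866)*(-1/2874) = 3866/11 - 3363*(-1/2874) = 3866/11 + 1121/958 = 3715959/10538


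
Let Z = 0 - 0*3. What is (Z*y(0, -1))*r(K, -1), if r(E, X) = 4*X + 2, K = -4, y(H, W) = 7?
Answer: 0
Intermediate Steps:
r(E, X) = 2 + 4*X
Z = 0 (Z = 0 - 1*0 = 0 + 0 = 0)
(Z*y(0, -1))*r(K, -1) = (0*7)*(2 + 4*(-1)) = 0*(2 - 4) = 0*(-2) = 0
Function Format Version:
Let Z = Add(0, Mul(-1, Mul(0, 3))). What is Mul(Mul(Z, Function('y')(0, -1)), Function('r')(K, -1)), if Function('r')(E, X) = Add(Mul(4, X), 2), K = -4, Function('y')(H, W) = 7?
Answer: 0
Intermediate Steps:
Function('r')(E, X) = Add(2, Mul(4, X))
Z = 0 (Z = Add(0, Mul(-1, 0)) = Add(0, 0) = 0)
Mul(Mul(Z, Function('y')(0, -1)), Function('r')(K, -1)) = Mul(Mul(0, 7), Add(2, Mul(4, -1))) = Mul(0, Add(2, -4)) = Mul(0, -2) = 0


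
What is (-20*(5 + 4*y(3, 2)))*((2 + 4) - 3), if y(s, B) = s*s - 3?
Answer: -1740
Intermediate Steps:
y(s, B) = -3 + s**2 (y(s, B) = s**2 - 3 = -3 + s**2)
(-20*(5 + 4*y(3, 2)))*((2 + 4) - 3) = (-20*(5 + 4*(-3 + 3**2)))*((2 + 4) - 3) = (-20*(5 + 4*(-3 + 9)))*(6 - 3) = -20*(5 + 4*6)*3 = -20*(5 + 24)*3 = -20*29*3 = -580*3 = -1740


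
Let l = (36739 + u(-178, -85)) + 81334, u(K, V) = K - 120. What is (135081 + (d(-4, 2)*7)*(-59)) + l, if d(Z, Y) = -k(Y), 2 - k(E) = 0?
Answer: 253682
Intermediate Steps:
k(E) = 2 (k(E) = 2 - 1*0 = 2 + 0 = 2)
d(Z, Y) = -2 (d(Z, Y) = -1*2 = -2)
u(K, V) = -120 + K
l = 117775 (l = (36739 + (-120 - 178)) + 81334 = (36739 - 298) + 81334 = 36441 + 81334 = 117775)
(135081 + (d(-4, 2)*7)*(-59)) + l = (135081 - 2*7*(-59)) + 117775 = (135081 - 14*(-59)) + 117775 = (135081 + 826) + 117775 = 135907 + 117775 = 253682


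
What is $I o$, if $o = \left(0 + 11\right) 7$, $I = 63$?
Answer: $4851$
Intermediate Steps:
$o = 77$ ($o = 11 \cdot 7 = 77$)
$I o = 63 \cdot 77 = 4851$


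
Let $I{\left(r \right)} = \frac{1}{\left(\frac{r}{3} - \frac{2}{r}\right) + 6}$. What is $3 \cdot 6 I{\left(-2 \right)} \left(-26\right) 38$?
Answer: $-2808$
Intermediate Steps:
$I{\left(r \right)} = \frac{1}{6 - \frac{2}{r} + \frac{r}{3}}$ ($I{\left(r \right)} = \frac{1}{\left(r \frac{1}{3} - \frac{2}{r}\right) + 6} = \frac{1}{\left(\frac{r}{3} - \frac{2}{r}\right) + 6} = \frac{1}{\left(- \frac{2}{r} + \frac{r}{3}\right) + 6} = \frac{1}{6 - \frac{2}{r} + \frac{r}{3}}$)
$3 \cdot 6 I{\left(-2 \right)} \left(-26\right) 38 = 3 \cdot 6 \cdot 3 \left(-2\right) \frac{1}{-6 + \left(-2\right)^{2} + 18 \left(-2\right)} \left(-26\right) 38 = 18 \cdot 3 \left(-2\right) \frac{1}{-6 + 4 - 36} \left(-26\right) 38 = 18 \cdot 3 \left(-2\right) \frac{1}{-38} \left(-26\right) 38 = 18 \cdot 3 \left(-2\right) \left(- \frac{1}{38}\right) \left(-26\right) 38 = 18 \cdot \frac{3}{19} \left(-26\right) 38 = \frac{54}{19} \left(-26\right) 38 = \left(- \frac{1404}{19}\right) 38 = -2808$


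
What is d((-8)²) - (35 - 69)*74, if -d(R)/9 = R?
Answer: 1940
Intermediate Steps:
d(R) = -9*R
d((-8)²) - (35 - 69)*74 = -9*(-8)² - (35 - 69)*74 = -9*64 - (-34)*74 = -576 - 1*(-2516) = -576 + 2516 = 1940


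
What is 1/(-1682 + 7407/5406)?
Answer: -1802/3028495 ≈ -0.00059501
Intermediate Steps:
1/(-1682 + 7407/5406) = 1/(-1682 + 7407*(1/5406)) = 1/(-1682 + 2469/1802) = 1/(-3028495/1802) = -1802/3028495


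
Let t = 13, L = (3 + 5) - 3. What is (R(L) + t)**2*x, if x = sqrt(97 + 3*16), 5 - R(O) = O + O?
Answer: 64*sqrt(145) ≈ 770.66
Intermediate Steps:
L = 5 (L = 8 - 3 = 5)
R(O) = 5 - 2*O (R(O) = 5 - (O + O) = 5 - 2*O)
x = sqrt(145) (x = sqrt(97 + 48) = sqrt(145) ≈ 12.042)
(R(L) + t)**2*x = ((5 - 2*5) + 13)**2*sqrt(145) = ((5 - 10) + 13)**2*sqrt(145) = (-5 + 13)**2*sqrt(145) = 8**2*sqrt(145) = 64*sqrt(145)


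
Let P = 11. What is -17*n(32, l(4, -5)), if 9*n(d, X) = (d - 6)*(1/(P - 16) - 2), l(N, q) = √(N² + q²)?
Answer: 4862/45 ≈ 108.04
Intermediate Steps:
n(d, X) = 22/15 - 11*d/45 (n(d, X) = ((d - 6)*(1/(11 - 16) - 2))/9 = ((-6 + d)*(1/(-5) - 2))/9 = ((-6 + d)*(-⅕ - 2))/9 = ((-6 + d)*(-11/5))/9 = (66/5 - 11*d/5)/9 = 22/15 - 11*d/45)
-17*n(32, l(4, -5)) = -17*(22/15 - 11/45*32) = -17*(22/15 - 352/45) = -17*(-286/45) = 4862/45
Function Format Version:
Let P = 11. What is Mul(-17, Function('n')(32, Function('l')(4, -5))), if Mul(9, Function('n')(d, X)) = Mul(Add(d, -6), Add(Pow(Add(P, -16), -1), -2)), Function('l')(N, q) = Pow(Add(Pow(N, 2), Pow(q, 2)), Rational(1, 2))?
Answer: Rational(4862, 45) ≈ 108.04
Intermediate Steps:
Function('n')(d, X) = Add(Rational(22, 15), Mul(Rational(-11, 45), d)) (Function('n')(d, X) = Mul(Rational(1, 9), Mul(Add(d, -6), Add(Pow(Add(11, -16), -1), -2))) = Mul(Rational(1, 9), Mul(Add(-6, d), Add(Pow(-5, -1), -2))) = Mul(Rational(1, 9), Mul(Add(-6, d), Add(Rational(-1, 5), -2))) = Mul(Rational(1, 9), Mul(Add(-6, d), Rational(-11, 5))) = Mul(Rational(1, 9), Add(Rational(66, 5), Mul(Rational(-11, 5), d))) = Add(Rational(22, 15), Mul(Rational(-11, 45), d)))
Mul(-17, Function('n')(32, Function('l')(4, -5))) = Mul(-17, Add(Rational(22, 15), Mul(Rational(-11, 45), 32))) = Mul(-17, Add(Rational(22, 15), Rational(-352, 45))) = Mul(-17, Rational(-286, 45)) = Rational(4862, 45)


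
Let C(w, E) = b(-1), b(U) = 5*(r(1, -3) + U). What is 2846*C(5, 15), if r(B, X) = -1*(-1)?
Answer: 0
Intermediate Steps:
r(B, X) = 1
b(U) = 5 + 5*U (b(U) = 5*(1 + U) = 5 + 5*U)
C(w, E) = 0 (C(w, E) = 5 + 5*(-1) = 5 - 5 = 0)
2846*C(5, 15) = 2846*0 = 0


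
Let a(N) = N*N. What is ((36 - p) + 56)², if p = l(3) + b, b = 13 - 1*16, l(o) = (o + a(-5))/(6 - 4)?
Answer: 6561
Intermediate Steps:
a(N) = N²
l(o) = 25/2 + o/2 (l(o) = (o + (-5)²)/(6 - 4) = (o + 25)/2 = (25 + o)*(½) = 25/2 + o/2)
b = -3 (b = 13 - 16 = -3)
p = 11 (p = (25/2 + (½)*3) - 3 = (25/2 + 3/2) - 3 = 14 - 3 = 11)
((36 - p) + 56)² = ((36 - 1*11) + 56)² = ((36 - 11) + 56)² = (25 + 56)² = 81² = 6561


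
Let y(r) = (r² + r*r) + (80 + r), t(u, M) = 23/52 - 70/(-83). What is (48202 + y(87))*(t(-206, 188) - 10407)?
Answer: -2852166877941/4316 ≈ -6.6084e+8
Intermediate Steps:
t(u, M) = 5549/4316 (t(u, M) = 23*(1/52) - 70*(-1/83) = 23/52 + 70/83 = 5549/4316)
y(r) = 80 + r + 2*r² (y(r) = (r² + r²) + (80 + r) = 2*r² + (80 + r) = 80 + r + 2*r²)
(48202 + y(87))*(t(-206, 188) - 10407) = (48202 + (80 + 87 + 2*87²))*(5549/4316 - 10407) = (48202 + (80 + 87 + 2*7569))*(-44911063/4316) = (48202 + (80 + 87 + 15138))*(-44911063/4316) = (48202 + 15305)*(-44911063/4316) = 63507*(-44911063/4316) = -2852166877941/4316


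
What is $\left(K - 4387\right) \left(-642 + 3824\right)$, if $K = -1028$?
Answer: $-17230530$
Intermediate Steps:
$\left(K - 4387\right) \left(-642 + 3824\right) = \left(-1028 - 4387\right) \left(-642 + 3824\right) = \left(-5415\right) 3182 = -17230530$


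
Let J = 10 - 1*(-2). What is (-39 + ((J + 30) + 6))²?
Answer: 81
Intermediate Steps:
J = 12 (J = 10 + 2 = 12)
(-39 + ((J + 30) + 6))² = (-39 + ((12 + 30) + 6))² = (-39 + (42 + 6))² = (-39 + 48)² = 9² = 81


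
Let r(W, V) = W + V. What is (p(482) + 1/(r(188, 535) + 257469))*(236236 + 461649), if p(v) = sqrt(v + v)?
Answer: 697885/258192 + 1395770*sqrt(241) ≈ 2.1668e+7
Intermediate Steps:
r(W, V) = V + W
p(v) = sqrt(2)*sqrt(v) (p(v) = sqrt(2*v) = sqrt(2)*sqrt(v))
(p(482) + 1/(r(188, 535) + 257469))*(236236 + 461649) = (sqrt(2)*sqrt(482) + 1/((535 + 188) + 257469))*(236236 + 461649) = (2*sqrt(241) + 1/(723 + 257469))*697885 = (2*sqrt(241) + 1/258192)*697885 = (1/258192 + 2*sqrt(241))*697885 = 697885/258192 + 1395770*sqrt(241)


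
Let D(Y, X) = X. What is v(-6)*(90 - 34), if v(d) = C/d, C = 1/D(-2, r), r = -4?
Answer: 7/3 ≈ 2.3333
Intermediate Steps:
C = -1/4 (C = 1/(-4) = -1/4 ≈ -0.25000)
v(d) = -1/(4*d)
v(-6)*(90 - 34) = (-1/4/(-6))*(90 - 34) = -1/4*(-1/6)*56 = (1/24)*56 = 7/3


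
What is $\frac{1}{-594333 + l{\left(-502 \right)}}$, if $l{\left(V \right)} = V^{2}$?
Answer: $- \frac{1}{342329} \approx -2.9212 \cdot 10^{-6}$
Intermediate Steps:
$\frac{1}{-594333 + l{\left(-502 \right)}} = \frac{1}{-594333 + \left(-502\right)^{2}} = \frac{1}{-594333 + 252004} = \frac{1}{-342329} = - \frac{1}{342329}$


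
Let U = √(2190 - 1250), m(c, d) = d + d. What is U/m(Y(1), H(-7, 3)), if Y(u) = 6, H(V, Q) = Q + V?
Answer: -√235/4 ≈ -3.8324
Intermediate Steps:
m(c, d) = 2*d
U = 2*√235 (U = √940 = 2*√235 ≈ 30.659)
U/m(Y(1), H(-7, 3)) = (2*√235)/((2*(3 - 7))) = (2*√235)/((2*(-4))) = (2*√235)/(-8) = (2*√235)*(-⅛) = -√235/4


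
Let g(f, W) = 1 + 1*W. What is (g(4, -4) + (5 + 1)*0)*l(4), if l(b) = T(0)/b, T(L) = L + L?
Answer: 0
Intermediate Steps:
T(L) = 2*L
g(f, W) = 1 + W
l(b) = 0 (l(b) = (2*0)/b = 0/b = 0)
(g(4, -4) + (5 + 1)*0)*l(4) = ((1 - 4) + (5 + 1)*0)*0 = (-3 + 6*0)*0 = (-3 + 0)*0 = -3*0 = 0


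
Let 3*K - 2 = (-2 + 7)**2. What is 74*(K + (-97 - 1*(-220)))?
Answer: 9768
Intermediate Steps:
K = 9 (K = 2/3 + (-2 + 7)**2/3 = 2/3 + (1/3)*5**2 = 2/3 + (1/3)*25 = 2/3 + 25/3 = 9)
74*(K + (-97 - 1*(-220))) = 74*(9 + (-97 - 1*(-220))) = 74*(9 + (-97 + 220)) = 74*(9 + 123) = 74*132 = 9768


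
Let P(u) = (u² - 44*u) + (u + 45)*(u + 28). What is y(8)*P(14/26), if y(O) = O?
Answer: 1725416/169 ≈ 10210.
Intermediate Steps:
P(u) = u² - 44*u + (28 + u)*(45 + u) (P(u) = (u² - 44*u) + (45 + u)*(28 + u) = (u² - 44*u) + (28 + u)*(45 + u) = u² - 44*u + (28 + u)*(45 + u))
y(8)*P(14/26) = 8*(1260 + 2*(14/26)² + 29*(14/26)) = 8*(1260 + 2*(14*(1/26))² + 29*(14*(1/26))) = 8*(1260 + 2*(7/13)² + 29*(7/13)) = 8*(1260 + 2*(49/169) + 203/13) = 8*(1260 + 98/169 + 203/13) = 8*(215677/169) = 1725416/169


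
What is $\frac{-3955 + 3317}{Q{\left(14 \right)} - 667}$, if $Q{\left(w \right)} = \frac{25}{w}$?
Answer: $\frac{8932}{9313} \approx 0.95909$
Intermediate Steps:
$\frac{-3955 + 3317}{Q{\left(14 \right)} - 667} = \frac{-3955 + 3317}{\frac{25}{14} - 667} = - \frac{638}{25 \cdot \frac{1}{14} - 667} = - \frac{638}{\frac{25}{14} - 667} = - \frac{638}{- \frac{9313}{14}} = \left(-638\right) \left(- \frac{14}{9313}\right) = \frac{8932}{9313}$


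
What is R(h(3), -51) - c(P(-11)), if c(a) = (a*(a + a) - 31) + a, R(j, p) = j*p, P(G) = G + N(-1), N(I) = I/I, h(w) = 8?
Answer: -567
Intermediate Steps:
N(I) = 1
P(G) = 1 + G (P(G) = G + 1 = 1 + G)
c(a) = -31 + a + 2*a² (c(a) = (a*(2*a) - 31) + a = (2*a² - 31) + a = (-31 + 2*a²) + a = -31 + a + 2*a²)
R(h(3), -51) - c(P(-11)) = 8*(-51) - (-31 + (1 - 11) + 2*(1 - 11)²) = -408 - (-31 - 10 + 2*(-10)²) = -408 - (-31 - 10 + 2*100) = -408 - (-31 - 10 + 200) = -408 - 1*159 = -408 - 159 = -567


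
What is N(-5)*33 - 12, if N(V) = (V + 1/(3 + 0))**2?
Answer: 2120/3 ≈ 706.67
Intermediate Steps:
N(V) = (1/3 + V)**2 (N(V) = (V + 1/3)**2 = (1/3 + V)**2)
N(-5)*33 - 12 = ((1 + 3*(-5))**2/9)*33 - 12 = ((1 - 15)**2/9)*33 - 12 = ((1/9)*(-14)**2)*33 - 12 = ((1/9)*196)*33 - 12 = (196/9)*33 - 12 = 2156/3 - 12 = 2120/3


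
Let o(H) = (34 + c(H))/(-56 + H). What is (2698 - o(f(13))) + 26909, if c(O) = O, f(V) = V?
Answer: 1273148/43 ≈ 29608.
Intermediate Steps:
o(H) = (34 + H)/(-56 + H)
(2698 - o(f(13))) + 26909 = (2698 - (34 + 13)/(-56 + 13)) + 26909 = (2698 - 47/(-43)) + 26909 = (2698 - (-1)*47/43) + 26909 = (2698 - 1*(-47/43)) + 26909 = (2698 + 47/43) + 26909 = 116061/43 + 26909 = 1273148/43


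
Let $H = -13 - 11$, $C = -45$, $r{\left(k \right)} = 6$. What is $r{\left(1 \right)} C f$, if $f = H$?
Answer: $6480$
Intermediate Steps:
$H = -24$ ($H = -13 - 11 = -24$)
$f = -24$
$r{\left(1 \right)} C f = 6 \left(-45\right) \left(-24\right) = \left(-270\right) \left(-24\right) = 6480$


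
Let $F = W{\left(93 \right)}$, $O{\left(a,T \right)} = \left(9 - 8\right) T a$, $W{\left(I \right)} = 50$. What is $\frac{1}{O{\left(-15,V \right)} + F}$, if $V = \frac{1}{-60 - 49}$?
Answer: $\frac{109}{5465} \approx 0.019945$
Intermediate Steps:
$V = - \frac{1}{109}$ ($V = \frac{1}{-109} = - \frac{1}{109} \approx -0.0091743$)
$O{\left(a,T \right)} = T a$ ($O{\left(a,T \right)} = 1 T a = T a$)
$F = 50$
$\frac{1}{O{\left(-15,V \right)} + F} = \frac{1}{\left(- \frac{1}{109}\right) \left(-15\right) + 50} = \frac{1}{\frac{15}{109} + 50} = \frac{1}{\frac{5465}{109}} = \frac{109}{5465}$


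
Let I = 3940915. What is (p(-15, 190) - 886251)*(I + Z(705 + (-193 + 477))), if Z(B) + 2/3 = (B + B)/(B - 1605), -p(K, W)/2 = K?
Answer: -153670800611277/44 ≈ -3.4925e+12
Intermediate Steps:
p(K, W) = -2*K
Z(B) = -2/3 + 2*B/(-1605 + B) (Z(B) = -2/3 + (B + B)/(B - 1605) = -2/3 + (2*B)/(-1605 + B) = -2/3 + 2*B/(-1605 + B))
(p(-15, 190) - 886251)*(I + Z(705 + (-193 + 477))) = (-2*(-15) - 886251)*(3940915 + 2*(1605 + 2*(705 + (-193 + 477)))/(3*(-1605 + (705 + (-193 + 477))))) = (30 - 886251)*(3940915 + 2*(1605 + 2*(705 + 284))/(3*(-1605 + (705 + 284)))) = -886221*(3940915 + 2*(1605 + 2*989)/(3*(-1605 + 989))) = -886221*(3940915 + (2/3)*(1605 + 1978)/(-616)) = -886221*(3940915 + (2/3)*(-1/616)*3583) = -886221*(3940915 - 3583/924) = -886221*3641401877/924 = -153670800611277/44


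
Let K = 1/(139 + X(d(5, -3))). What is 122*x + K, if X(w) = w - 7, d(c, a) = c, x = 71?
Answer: 1186695/137 ≈ 8662.0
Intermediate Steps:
X(w) = -7 + w
K = 1/137 (K = 1/(139 + (-7 + 5)) = 1/(139 - 2) = 1/137 ≈ 0.0072993)
122*x + K = 122*71 + 1/137 = 8662 + 1/137 = 1186695/137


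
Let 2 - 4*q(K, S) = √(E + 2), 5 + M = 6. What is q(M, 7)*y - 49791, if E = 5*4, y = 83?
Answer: -99499/2 - 83*√22/4 ≈ -49847.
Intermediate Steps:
M = 1 (M = -5 + 6 = 1)
E = 20
q(K, S) = ½ - √22/4 (q(K, S) = ½ - √(20 + 2)/4 = ½ - √22/4)
q(M, 7)*y - 49791 = (½ - √22/4)*83 - 49791 = (83/2 - 83*√22/4) - 49791 = -99499/2 - 83*√22/4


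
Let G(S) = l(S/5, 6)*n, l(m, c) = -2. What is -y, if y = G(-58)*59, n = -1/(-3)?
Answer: 118/3 ≈ 39.333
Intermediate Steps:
n = 1/3 (n = -1*(-1/3) = 1/3 ≈ 0.33333)
G(S) = -2/3 (G(S) = -2*1/3 = -2/3)
y = -118/3 (y = -2/3*59 = -118/3 ≈ -39.333)
-y = -1*(-118/3) = 118/3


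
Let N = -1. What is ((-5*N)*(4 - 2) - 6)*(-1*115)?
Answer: -460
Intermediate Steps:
((-5*N)*(4 - 2) - 6)*(-1*115) = ((-5*(-1))*(4 - 2) - 6)*(-1*115) = (5*2 - 6)*(-115) = (10 - 6)*(-115) = 4*(-115) = -460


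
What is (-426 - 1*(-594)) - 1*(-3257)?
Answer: 3425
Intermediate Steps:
(-426 - 1*(-594)) - 1*(-3257) = (-426 + 594) + 3257 = 168 + 3257 = 3425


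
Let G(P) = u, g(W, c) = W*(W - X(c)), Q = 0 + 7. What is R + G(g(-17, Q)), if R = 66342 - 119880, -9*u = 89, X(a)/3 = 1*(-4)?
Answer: -481931/9 ≈ -53548.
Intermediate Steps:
X(a) = -12 (X(a) = 3*(1*(-4)) = 3*(-4) = -12)
u = -89/9 (u = -⅑*89 = -89/9 ≈ -9.8889)
Q = 7
g(W, c) = W*(12 + W) (g(W, c) = W*(W - 1*(-12)) = W*(W + 12) = W*(12 + W))
G(P) = -89/9
R = -53538
R + G(g(-17, Q)) = -53538 - 89/9 = -481931/9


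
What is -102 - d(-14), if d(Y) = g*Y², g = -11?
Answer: 2054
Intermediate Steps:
d(Y) = -11*Y²
-102 - d(-14) = -102 - (-11)*(-14)² = -102 - (-11)*196 = -102 - 1*(-2156) = -102 + 2156 = 2054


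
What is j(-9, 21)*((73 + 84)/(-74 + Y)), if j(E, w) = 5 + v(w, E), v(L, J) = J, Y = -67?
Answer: 628/141 ≈ 4.4539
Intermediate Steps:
j(E, w) = 5 + E
j(-9, 21)*((73 + 84)/(-74 + Y)) = (5 - 9)*((73 + 84)/(-74 - 67)) = -628/(-141) = -628*(-1)/141 = -4*(-157/141) = 628/141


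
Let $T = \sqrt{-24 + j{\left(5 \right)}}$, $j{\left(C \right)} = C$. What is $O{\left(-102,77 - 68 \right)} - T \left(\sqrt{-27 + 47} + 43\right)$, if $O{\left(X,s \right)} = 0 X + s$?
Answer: $9 - i \sqrt{19} \left(43 + 2 \sqrt{5}\right) \approx 9.0 - 206.93 i$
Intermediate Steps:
$T = i \sqrt{19}$ ($T = \sqrt{-24 + 5} = \sqrt{-19} = i \sqrt{19} \approx 4.3589 i$)
$O{\left(X,s \right)} = s$ ($O{\left(X,s \right)} = 0 + s = s$)
$O{\left(-102,77 - 68 \right)} - T \left(\sqrt{-27 + 47} + 43\right) = \left(77 - 68\right) - i \sqrt{19} \left(\sqrt{-27 + 47} + 43\right) = 9 - i \sqrt{19} \left(\sqrt{20} + 43\right) = 9 - i \sqrt{19} \left(2 \sqrt{5} + 43\right) = 9 - i \sqrt{19} \left(43 + 2 \sqrt{5}\right)$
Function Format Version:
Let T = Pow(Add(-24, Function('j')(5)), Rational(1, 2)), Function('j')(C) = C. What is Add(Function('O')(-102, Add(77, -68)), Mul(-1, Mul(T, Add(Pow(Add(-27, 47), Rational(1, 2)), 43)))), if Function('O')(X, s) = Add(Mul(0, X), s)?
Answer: Add(9, Mul(-1, I, Pow(19, Rational(1, 2)), Add(43, Mul(2, Pow(5, Rational(1, 2)))))) ≈ Add(9.0000, Mul(-206.93, I))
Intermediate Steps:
T = Mul(I, Pow(19, Rational(1, 2))) (T = Pow(Add(-24, 5), Rational(1, 2)) = Pow(-19, Rational(1, 2)) = Mul(I, Pow(19, Rational(1, 2))) ≈ Mul(4.3589, I))
Function('O')(X, s) = s (Function('O')(X, s) = Add(0, s) = s)
Add(Function('O')(-102, Add(77, -68)), Mul(-1, Mul(T, Add(Pow(Add(-27, 47), Rational(1, 2)), 43)))) = Add(Add(77, -68), Mul(-1, Mul(Mul(I, Pow(19, Rational(1, 2))), Add(Pow(Add(-27, 47), Rational(1, 2)), 43)))) = Add(9, Mul(-1, Mul(Mul(I, Pow(19, Rational(1, 2))), Add(Pow(20, Rational(1, 2)), 43)))) = Add(9, Mul(-1, Mul(Mul(I, Pow(19, Rational(1, 2))), Add(Mul(2, Pow(5, Rational(1, 2))), 43)))) = Add(9, Mul(-1, Mul(Mul(I, Pow(19, Rational(1, 2))), Add(43, Mul(2, Pow(5, Rational(1, 2))))))) = Add(9, Mul(-1, Mul(I, Pow(19, Rational(1, 2)), Add(43, Mul(2, Pow(5, Rational(1, 2))))))) = Add(9, Mul(-1, I, Pow(19, Rational(1, 2)), Add(43, Mul(2, Pow(5, Rational(1, 2))))))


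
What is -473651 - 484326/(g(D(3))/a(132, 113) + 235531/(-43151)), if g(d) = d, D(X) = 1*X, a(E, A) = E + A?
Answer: -11075234179286/28787821 ≈ -3.8472e+5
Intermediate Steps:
a(E, A) = A + E
D(X) = X
-473651 - 484326/(g(D(3))/a(132, 113) + 235531/(-43151)) = -473651 - 484326/(3/(113 + 132) + 235531/(-43151)) = -473651 - 484326/(3/245 + 235531*(-1/43151)) = -473651 - 484326/(3*(1/245) - 235531/43151) = -473651 - 484326/(3/245 - 235531/43151) = -473651 - 484326/(-57575642/10571995) = -473651 - 484326*(-10571995/57575642) = -473651 + 2560146025185/28787821 = -11075234179286/28787821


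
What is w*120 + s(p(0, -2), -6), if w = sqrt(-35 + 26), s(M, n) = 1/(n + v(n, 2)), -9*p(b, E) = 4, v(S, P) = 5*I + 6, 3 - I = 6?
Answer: -1/15 + 360*I ≈ -0.066667 + 360.0*I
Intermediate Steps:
I = -3 (I = 3 - 1*6 = 3 - 6 = -3)
v(S, P) = -9 (v(S, P) = 5*(-3) + 6 = -15 + 6 = -9)
p(b, E) = -4/9 (p(b, E) = -1/9*4 = -4/9)
s(M, n) = 1/(-9 + n) (s(M, n) = 1/(n - 9) = 1/(-9 + n))
w = 3*I (w = sqrt(-9) = 3*I ≈ 3.0*I)
w*120 + s(p(0, -2), -6) = (3*I)*120 + 1/(-9 - 6) = 360*I + 1/(-15) = 360*I - 1/15 = -1/15 + 360*I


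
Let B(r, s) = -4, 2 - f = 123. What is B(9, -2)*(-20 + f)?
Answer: 564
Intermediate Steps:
f = -121 (f = 2 - 1*123 = 2 - 123 = -121)
B(9, -2)*(-20 + f) = -4*(-20 - 121) = -4*(-141) = 564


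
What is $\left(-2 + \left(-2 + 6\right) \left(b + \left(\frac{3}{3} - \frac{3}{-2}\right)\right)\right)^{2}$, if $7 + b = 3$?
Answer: $64$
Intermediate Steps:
$b = -4$ ($b = -7 + 3 = -4$)
$\left(-2 + \left(-2 + 6\right) \left(b + \left(\frac{3}{3} - \frac{3}{-2}\right)\right)\right)^{2} = \left(-2 + \left(-2 + 6\right) \left(-4 + \left(\frac{3}{3} - \frac{3}{-2}\right)\right)\right)^{2} = \left(-2 + 4 \left(-4 + \left(3 \cdot \frac{1}{3} - - \frac{3}{2}\right)\right)\right)^{2} = \left(-2 + 4 \left(-4 + \left(1 + \frac{3}{2}\right)\right)\right)^{2} = \left(-2 + 4 \left(-4 + \frac{5}{2}\right)\right)^{2} = \left(-2 + 4 \left(- \frac{3}{2}\right)\right)^{2} = \left(-2 - 6\right)^{2} = \left(-8\right)^{2} = 64$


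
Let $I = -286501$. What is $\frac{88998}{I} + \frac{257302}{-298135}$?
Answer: $- \frac{100250699032}{85415975635} \approx -1.1737$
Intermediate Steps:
$\frac{88998}{I} + \frac{257302}{-298135} = \frac{88998}{-286501} + \frac{257302}{-298135} = 88998 \left(- \frac{1}{286501}\right) + 257302 \left(- \frac{1}{298135}\right) = - \frac{88998}{286501} - \frac{257302}{298135} = - \frac{100250699032}{85415975635}$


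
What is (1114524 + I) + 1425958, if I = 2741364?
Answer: 5281846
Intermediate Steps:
(1114524 + I) + 1425958 = (1114524 + 2741364) + 1425958 = 3855888 + 1425958 = 5281846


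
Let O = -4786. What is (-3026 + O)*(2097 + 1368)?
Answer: -27068580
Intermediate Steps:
(-3026 + O)*(2097 + 1368) = (-3026 - 4786)*(2097 + 1368) = -7812*3465 = -27068580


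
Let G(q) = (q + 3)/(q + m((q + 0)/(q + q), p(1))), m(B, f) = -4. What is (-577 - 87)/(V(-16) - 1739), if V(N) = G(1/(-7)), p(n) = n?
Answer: 19256/50451 ≈ 0.38168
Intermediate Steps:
G(q) = (3 + q)/(-4 + q) (G(q) = (q + 3)/(q - 4) = (3 + q)/(-4 + q))
V(N) = -20/29 (V(N) = (3 + 1/(-7))/(-4 + 1/(-7)) = (3 - ⅐)/(-4 - ⅐) = (20/7)/(-29/7) = -7/29*20/7 = -20/29)
(-577 - 87)/(V(-16) - 1739) = (-577 - 87)/(-20/29 - 1739) = -664/(-50451/29) = -664*(-29/50451) = 19256/50451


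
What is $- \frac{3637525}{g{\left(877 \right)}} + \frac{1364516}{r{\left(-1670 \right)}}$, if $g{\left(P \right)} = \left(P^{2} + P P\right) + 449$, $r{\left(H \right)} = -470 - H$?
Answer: $\frac{523806322703}{461612100} \approx 1134.7$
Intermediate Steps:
$g{\left(P \right)} = 449 + 2 P^{2}$ ($g{\left(P \right)} = \left(P^{2} + P^{2}\right) + 449 = 2 P^{2} + 449 = 449 + 2 P^{2}$)
$- \frac{3637525}{g{\left(877 \right)}} + \frac{1364516}{r{\left(-1670 \right)}} = - \frac{3637525}{449 + 2 \cdot 877^{2}} + \frac{1364516}{-470 - -1670} = - \frac{3637525}{449 + 2 \cdot 769129} + \frac{1364516}{-470 + 1670} = - \frac{3637525}{449 + 1538258} + \frac{1364516}{1200} = - \frac{3637525}{1538707} + 1364516 \cdot \frac{1}{1200} = \left(-3637525\right) \frac{1}{1538707} + \frac{341129}{300} = - \frac{3637525}{1538707} + \frac{341129}{300} = \frac{523806322703}{461612100}$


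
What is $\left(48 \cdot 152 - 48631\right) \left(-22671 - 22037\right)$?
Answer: $1848005180$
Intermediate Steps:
$\left(48 \cdot 152 - 48631\right) \left(-22671 - 22037\right) = \left(7296 - 48631\right) \left(-44708\right) = \left(-41335\right) \left(-44708\right) = 1848005180$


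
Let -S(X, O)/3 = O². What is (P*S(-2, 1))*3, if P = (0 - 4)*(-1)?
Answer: -36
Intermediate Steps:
S(X, O) = -3*O²
P = 4 (P = -4*(-1) = 4)
(P*S(-2, 1))*3 = (4*(-3*1²))*3 = (4*(-3*1))*3 = (4*(-3))*3 = -12*3 = -36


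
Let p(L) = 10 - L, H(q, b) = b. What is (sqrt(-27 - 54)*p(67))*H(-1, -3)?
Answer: 1539*I ≈ 1539.0*I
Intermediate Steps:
(sqrt(-27 - 54)*p(67))*H(-1, -3) = (sqrt(-27 - 54)*(10 - 1*67))*(-3) = (sqrt(-81)*(10 - 67))*(-3) = ((9*I)*(-57))*(-3) = -513*I*(-3) = 1539*I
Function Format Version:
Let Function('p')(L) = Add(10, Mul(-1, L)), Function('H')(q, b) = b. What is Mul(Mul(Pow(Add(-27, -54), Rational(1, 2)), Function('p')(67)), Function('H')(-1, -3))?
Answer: Mul(1539, I) ≈ Mul(1539.0, I)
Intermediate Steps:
Mul(Mul(Pow(Add(-27, -54), Rational(1, 2)), Function('p')(67)), Function('H')(-1, -3)) = Mul(Mul(Pow(Add(-27, -54), Rational(1, 2)), Add(10, Mul(-1, 67))), -3) = Mul(Mul(Pow(-81, Rational(1, 2)), Add(10, -67)), -3) = Mul(Mul(Mul(9, I), -57), -3) = Mul(Mul(-513, I), -3) = Mul(1539, I)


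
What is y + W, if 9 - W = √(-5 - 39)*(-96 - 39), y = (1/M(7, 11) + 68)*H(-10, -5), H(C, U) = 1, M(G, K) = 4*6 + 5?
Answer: 2234/29 + 270*I*√11 ≈ 77.034 + 895.49*I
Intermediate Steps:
M(G, K) = 29 (M(G, K) = 24 + 5 = 29)
y = 1973/29 (y = (1/29 + 68)*1 = (1973/29)*1 = 1973/29 ≈ 68.034)
W = 9 + 270*I*√11 (W = 9 - √(-5 - 39)*(-96 - 39) = 9 - √(-44)*(-135) = 9 - 2*I*√11*(-135) = 9 - (-270)*I*√11 = 9 + 270*I*√11 ≈ 9.0 + 895.49*I)
y + W = 1973/29 + (9 + 270*I*√11) = 2234/29 + 270*I*√11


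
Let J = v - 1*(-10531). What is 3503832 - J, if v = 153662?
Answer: 3339639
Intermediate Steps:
J = 164193 (J = 153662 - 1*(-10531) = 153662 + 10531 = 164193)
3503832 - J = 3503832 - 1*164193 = 3503832 - 164193 = 3339639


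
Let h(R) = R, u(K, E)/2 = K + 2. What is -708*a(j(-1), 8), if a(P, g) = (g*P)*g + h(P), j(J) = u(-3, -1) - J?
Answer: 46020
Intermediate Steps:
u(K, E) = 4 + 2*K (u(K, E) = 2*(K + 2) = 2*(2 + K) = 4 + 2*K)
j(J) = -2 - J (j(J) = (4 + 2*(-3)) - J = (4 - 6) - J = -2 - J)
a(P, g) = P + P*g² (a(P, g) = (g*P)*g + P = (P*g)*g + P = P*g² + P = P + P*g²)
-708*a(j(-1), 8) = -708*(-2 - 1*(-1))*(1 + 8²) = -708*(-2 + 1)*(1 + 64) = -(-708)*65 = -708*(-65) = 46020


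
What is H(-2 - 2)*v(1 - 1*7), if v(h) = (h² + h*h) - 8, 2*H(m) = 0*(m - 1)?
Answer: 0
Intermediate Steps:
H(m) = 0 (H(m) = (0*(m - 1))/2 = (0*(-1 + m))/2 = (½)*0 = 0)
v(h) = -8 + 2*h² (v(h) = (h² + h²) - 8 = 2*h² - 8 = -8 + 2*h²)
H(-2 - 2)*v(1 - 1*7) = 0*(-8 + 2*(1 - 1*7)²) = 0*(-8 + 2*(1 - 7)²) = 0*(-8 + 2*(-6)²) = 0*(-8 + 2*36) = 0*(-8 + 72) = 0*64 = 0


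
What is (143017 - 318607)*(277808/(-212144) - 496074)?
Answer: 1154936645467110/13259 ≈ 8.7106e+10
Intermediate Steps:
(143017 - 318607)*(277808/(-212144) - 496074) = -175590*(277808*(-1/212144) - 496074) = -175590*(-17363/13259 - 496074) = -175590*(-6577462529/13259) = 1154936645467110/13259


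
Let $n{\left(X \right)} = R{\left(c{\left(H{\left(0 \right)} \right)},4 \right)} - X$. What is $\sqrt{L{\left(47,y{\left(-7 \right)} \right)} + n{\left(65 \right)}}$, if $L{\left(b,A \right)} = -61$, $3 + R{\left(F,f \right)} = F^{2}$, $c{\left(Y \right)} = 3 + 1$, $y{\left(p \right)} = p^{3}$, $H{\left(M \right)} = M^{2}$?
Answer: $i \sqrt{113} \approx 10.63 i$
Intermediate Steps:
$c{\left(Y \right)} = 4$
$R{\left(F,f \right)} = -3 + F^{2}$
$n{\left(X \right)} = 13 - X$ ($n{\left(X \right)} = \left(-3 + 4^{2}\right) - X = \left(-3 + 16\right) - X = 13 - X$)
$\sqrt{L{\left(47,y{\left(-7 \right)} \right)} + n{\left(65 \right)}} = \sqrt{-61 + \left(13 - 65\right)} = \sqrt{-61 - 52} = \sqrt{-113} = i \sqrt{113}$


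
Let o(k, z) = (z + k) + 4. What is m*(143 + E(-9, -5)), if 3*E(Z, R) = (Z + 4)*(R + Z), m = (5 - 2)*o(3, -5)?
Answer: 998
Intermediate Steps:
o(k, z) = 4 + k + z (o(k, z) = (k + z) + 4 = 4 + k + z)
m = 6 (m = (5 - 2)*(4 + 3 - 5) = 3*2 = 6)
E(Z, R) = (4 + Z)*(R + Z)/3 (E(Z, R) = ((Z + 4)*(R + Z))/3 = ((4 + Z)*(R + Z))/3 = (4 + Z)*(R + Z)/3)
m*(143 + E(-9, -5)) = 6*(143 + ((1/3)*(-9)**2 + (4/3)*(-5) + (4/3)*(-9) + (1/3)*(-5)*(-9))) = 6*(143 + ((1/3)*81 - 20/3 - 12 + 15)) = 6*(143 + (27 - 20/3 - 12 + 15)) = 6*(143 + 70/3) = 6*(499/3) = 998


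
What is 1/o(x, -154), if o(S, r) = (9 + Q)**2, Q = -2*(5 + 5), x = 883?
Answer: 1/121 ≈ 0.0082645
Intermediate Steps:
Q = -20 (Q = -2*10 = -20)
o(S, r) = 121 (o(S, r) = (9 - 20)**2 = (-11)**2 = 121)
1/o(x, -154) = 1/121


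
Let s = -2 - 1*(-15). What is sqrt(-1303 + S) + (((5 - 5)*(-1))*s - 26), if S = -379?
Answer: -26 + 29*I*sqrt(2) ≈ -26.0 + 41.012*I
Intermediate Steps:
s = 13 (s = -2 + 15 = 13)
sqrt(-1303 + S) + (((5 - 5)*(-1))*s - 26) = sqrt(-1303 - 379) + (((5 - 5)*(-1))*13 - 26) = sqrt(-1682) + ((0*(-1))*13 - 26) = 29*I*sqrt(2) + (0*13 - 26) = 29*I*sqrt(2) + (0 - 26) = 29*I*sqrt(2) - 26 = -26 + 29*I*sqrt(2)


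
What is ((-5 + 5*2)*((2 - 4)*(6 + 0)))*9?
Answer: -540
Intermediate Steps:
((-5 + 5*2)*((2 - 4)*(6 + 0)))*9 = ((-5 + 10)*(-2*6))*9 = (5*(-12))*9 = -60*9 = -540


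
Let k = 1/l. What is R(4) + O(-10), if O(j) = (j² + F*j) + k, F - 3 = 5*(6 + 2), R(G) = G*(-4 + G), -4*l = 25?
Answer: -8254/25 ≈ -330.16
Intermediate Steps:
l = -25/4 (l = -¼*25 = -25/4 ≈ -6.2500)
k = -4/25 (k = 1/(-25/4) = -4/25 ≈ -0.16000)
F = 43 (F = 3 + 5*(6 + 2) = 3 + 5*8 = 3 + 40 = 43)
O(j) = -4/25 + j² + 43*j (O(j) = (j² + 43*j) - 4/25 = -4/25 + j² + 43*j)
R(4) + O(-10) = 4*(-4 + 4) + (-4/25 + (-10)² + 43*(-10)) = 4*0 + (-4/25 + 100 - 430) = 0 - 8254/25 = -8254/25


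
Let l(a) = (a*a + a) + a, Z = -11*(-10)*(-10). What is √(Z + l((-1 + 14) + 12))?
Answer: 5*I*√17 ≈ 20.616*I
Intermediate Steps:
Z = -1100 (Z = 110*(-10) = -1100)
l(a) = a² + 2*a (l(a) = (a² + a) + a = (a + a²) + a = a² + 2*a)
√(Z + l((-1 + 14) + 12)) = √(-1100 + ((-1 + 14) + 12)*(2 + ((-1 + 14) + 12))) = √(-1100 + (13 + 12)*(2 + (13 + 12))) = √(-1100 + 25*(2 + 25)) = √(-1100 + 25*27) = √(-1100 + 675) = √(-425) = 5*I*√17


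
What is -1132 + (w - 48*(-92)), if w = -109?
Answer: 3175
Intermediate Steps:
-1132 + (w - 48*(-92)) = -1132 + (-109 - 48*(-92)) = -1132 + (-109 + 4416) = -1132 + 4307 = 3175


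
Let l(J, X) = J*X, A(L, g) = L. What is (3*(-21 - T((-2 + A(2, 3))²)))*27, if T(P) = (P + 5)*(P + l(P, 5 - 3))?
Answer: -1701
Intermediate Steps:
T(P) = 3*P*(5 + P) (T(P) = (P + 5)*(P + P*(5 - 3)) = (5 + P)*(P + P*2) = (5 + P)*(P + 2*P) = (5 + P)*(3*P) = 3*P*(5 + P))
(3*(-21 - T((-2 + A(2, 3))²)))*27 = (3*(-21 - 3*(-2 + 2)²*(5 + (-2 + 2)²)))*27 = (3*(-21 - 3*0²*(5 + 0²)))*27 = (3*(-21 - 3*0*(5 + 0)))*27 = (3*(-21 - 3*0*5))*27 = (3*(-21 - 1*0))*27 = (3*(-21 + 0))*27 = (3*(-21))*27 = -63*27 = -1701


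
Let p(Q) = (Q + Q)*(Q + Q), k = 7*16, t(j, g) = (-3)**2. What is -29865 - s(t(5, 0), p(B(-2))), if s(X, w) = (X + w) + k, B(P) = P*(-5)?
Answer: -30386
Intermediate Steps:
t(j, g) = 9
k = 112
B(P) = -5*P
p(Q) = 4*Q**2 (p(Q) = (2*Q)*(2*Q) = 4*Q**2)
s(X, w) = 112 + X + w (s(X, w) = (X + w) + 112 = 112 + X + w)
-29865 - s(t(5, 0), p(B(-2))) = -29865 - (112 + 9 + 4*(-5*(-2))**2) = -29865 - (112 + 9 + 4*10**2) = -29865 - (112 + 9 + 4*100) = -29865 - (112 + 9 + 400) = -29865 - 1*521 = -29865 - 521 = -30386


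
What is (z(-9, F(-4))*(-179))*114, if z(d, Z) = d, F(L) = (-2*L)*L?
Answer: 183654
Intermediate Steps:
F(L) = -2*L²
(z(-9, F(-4))*(-179))*114 = -9*(-179)*114 = 1611*114 = 183654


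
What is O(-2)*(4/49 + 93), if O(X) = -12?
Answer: -54732/49 ≈ -1117.0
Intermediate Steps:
O(-2)*(4/49 + 93) = -12*(4/49 + 93) = -12*4561/49 = -54732/49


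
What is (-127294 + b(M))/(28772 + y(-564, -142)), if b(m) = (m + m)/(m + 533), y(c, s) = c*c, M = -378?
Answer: -9865663/26882270 ≈ -0.36700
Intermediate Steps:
y(c, s) = c**2
b(m) = 2*m/(533 + m) (b(m) = (2*m)/(533 + m) = 2*m/(533 + m))
(-127294 + b(M))/(28772 + y(-564, -142)) = (-127294 + 2*(-378)/(533 - 378))/(28772 + (-564)**2) = (-127294 + 2*(-378)/155)/(28772 + 318096) = (-127294 + 2*(-378)*(1/155))/346868 = (-127294 - 756/155)*(1/346868) = -19731326/155*1/346868 = -9865663/26882270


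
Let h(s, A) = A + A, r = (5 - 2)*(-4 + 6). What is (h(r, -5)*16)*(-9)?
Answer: 1440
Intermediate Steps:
r = 6 (r = 3*2 = 6)
h(s, A) = 2*A
(h(r, -5)*16)*(-9) = ((2*(-5))*16)*(-9) = -10*16*(-9) = -160*(-9) = 1440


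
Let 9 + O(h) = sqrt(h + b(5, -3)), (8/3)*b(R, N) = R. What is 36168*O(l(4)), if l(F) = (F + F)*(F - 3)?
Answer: -325512 + 9042*sqrt(158) ≈ -2.1186e+5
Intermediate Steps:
b(R, N) = 3*R/8
l(F) = 2*F*(-3 + F) (l(F) = (2*F)*(-3 + F) = 2*F*(-3 + F))
O(h) = -9 + sqrt(15/8 + h) (O(h) = -9 + sqrt(h + (3/8)*5) = -9 + sqrt(h + 15/8) = -9 + sqrt(15/8 + h))
36168*O(l(4)) = 36168*(-9 + sqrt(30 + 16*(2*4*(-3 + 4)))/4) = 36168*(-9 + sqrt(30 + 16*(2*4*1))/4) = 36168*(-9 + sqrt(30 + 16*8)/4) = 36168*(-9 + sqrt(30 + 128)/4) = 36168*(-9 + sqrt(158)/4) = -325512 + 9042*sqrt(158)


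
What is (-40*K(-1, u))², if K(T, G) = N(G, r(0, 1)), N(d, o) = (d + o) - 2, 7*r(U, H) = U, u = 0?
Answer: 6400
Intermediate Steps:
r(U, H) = U/7
N(d, o) = -2 + d + o
K(T, G) = -2 + G (K(T, G) = -2 + G + (⅐)*0 = -2 + G + 0 = -2 + G)
(-40*K(-1, u))² = (-40*(-2 + 0))² = (-40*(-2))² = 80² = 6400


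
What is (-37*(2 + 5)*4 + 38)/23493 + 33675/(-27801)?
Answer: -30328599/24189959 ≈ -1.2538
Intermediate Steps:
(-37*(2 + 5)*4 + 38)/23493 + 33675/(-27801) = (-259*4 + 38)*(1/23493) + 33675*(-1/27801) = (-37*28 + 38)*(1/23493) - 11225/9267 = (-1036 + 38)*(1/23493) - 11225/9267 = -998*1/23493 - 11225/9267 = -998/23493 - 11225/9267 = -30328599/24189959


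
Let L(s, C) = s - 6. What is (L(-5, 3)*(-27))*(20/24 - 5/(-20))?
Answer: 1287/4 ≈ 321.75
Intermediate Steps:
L(s, C) = -6 + s
(L(-5, 3)*(-27))*(20/24 - 5/(-20)) = ((-6 - 5)*(-27))*(20/24 - 5/(-20)) = (-11*(-27))*(20*(1/24) - 5*(-1/20)) = 297*(⅚ + ¼) = 297*(13/12) = 1287/4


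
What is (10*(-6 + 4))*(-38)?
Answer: 760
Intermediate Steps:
(10*(-6 + 4))*(-38) = (10*(-2))*(-38) = -20*(-38) = 760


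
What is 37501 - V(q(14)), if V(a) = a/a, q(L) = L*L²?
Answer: 37500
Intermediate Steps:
q(L) = L³
V(a) = 1
37501 - V(q(14)) = 37501 - 1*1 = 37501 - 1 = 37500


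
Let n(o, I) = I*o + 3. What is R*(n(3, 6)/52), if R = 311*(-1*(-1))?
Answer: 6531/52 ≈ 125.60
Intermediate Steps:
n(o, I) = 3 + I*o
R = 311 (R = 311*1 = 311)
R*(n(3, 6)/52) = 311*((3 + 6*3)/52) = 311*((3 + 18)*(1/52)) = 311*(21*(1/52)) = 311*(21/52) = 6531/52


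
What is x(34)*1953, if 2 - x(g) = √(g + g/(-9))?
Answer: 3906 - 2604*√17 ≈ -6830.6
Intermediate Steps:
x(g) = 2 - 2*√2*√g/3 (x(g) = 2 - √(g + g/(-9)) = 2 - √(g + g*(-⅑)) = 2 - √(g - g/9) = 2 - √(8*g/9) = 2 - 2*√2*√g/3)
x(34)*1953 = (2 - 2*√2*√34/3)*1953 = (2 - 4*√17/3)*1953 = 3906 - 2604*√17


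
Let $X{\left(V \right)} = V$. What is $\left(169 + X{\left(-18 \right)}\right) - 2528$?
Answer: $-2377$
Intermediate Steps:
$\left(169 + X{\left(-18 \right)}\right) - 2528 = \left(169 - 18\right) - 2528 = 151 - 2528 = -2377$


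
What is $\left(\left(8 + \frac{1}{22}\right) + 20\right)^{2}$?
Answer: $\frac{380689}{484} \approx 786.55$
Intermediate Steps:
$\left(\left(8 + \frac{1}{22}\right) + 20\right)^{2} = \left(\frac{177}{22} + 20\right)^{2} = \left(\frac{617}{22}\right)^{2} = \frac{380689}{484}$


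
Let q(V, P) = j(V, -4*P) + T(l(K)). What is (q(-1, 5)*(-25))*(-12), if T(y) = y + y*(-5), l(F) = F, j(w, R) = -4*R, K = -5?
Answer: 30000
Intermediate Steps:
T(y) = -4*y (T(y) = y - 5*y = -4*y)
q(V, P) = 20 + 16*P (q(V, P) = -(-16)*P - 4*(-5) = 16*P + 20 = 20 + 16*P)
(q(-1, 5)*(-25))*(-12) = ((20 + 16*5)*(-25))*(-12) = ((20 + 80)*(-25))*(-12) = (100*(-25))*(-12) = -2500*(-12) = 30000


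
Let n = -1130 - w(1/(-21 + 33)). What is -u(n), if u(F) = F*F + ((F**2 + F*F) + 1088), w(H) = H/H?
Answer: -3838571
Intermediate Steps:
w(H) = 1
n = -1131 (n = -1130 - 1*1 = -1130 - 1 = -1131)
u(F) = 1088 + 3*F**2 (u(F) = F**2 + ((F**2 + F**2) + 1088) = F**2 + (2*F**2 + 1088) = F**2 + (1088 + 2*F**2) = 1088 + 3*F**2)
-u(n) = -(1088 + 3*(-1131)**2) = -(1088 + 3*1279161) = -(1088 + 3837483) = -1*3838571 = -3838571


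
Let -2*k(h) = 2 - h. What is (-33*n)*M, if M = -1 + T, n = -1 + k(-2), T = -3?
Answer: -396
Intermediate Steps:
k(h) = -1 + h/2 (k(h) = -(2 - h)/2 = -1 + h/2)
n = -3 (n = -1 + (-1 + (1/2)*(-2)) = -1 + (-1 - 1) = -1 - 2 = -3)
M = -4 (M = -1 - 3 = -4)
(-33*n)*M = -33*(-3)*(-4) = 99*(-4) = -396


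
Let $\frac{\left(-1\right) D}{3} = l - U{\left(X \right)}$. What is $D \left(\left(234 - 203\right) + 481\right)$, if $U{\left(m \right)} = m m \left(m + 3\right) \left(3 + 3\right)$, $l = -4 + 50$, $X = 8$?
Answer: $6417408$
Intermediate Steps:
$l = 46$
$U{\left(m \right)} = m^{2} \left(18 + 6 m\right)$ ($U{\left(m \right)} = m^{2} \left(3 + m\right) 6 = m^{2} \left(18 + 6 m\right)$)
$D = 12534$ ($D = - 3 \left(46 - 6 \cdot 8^{2} \left(3 + 8\right)\right) = - 3 \left(46 - 6 \cdot 64 \cdot 11\right) = - 3 \left(46 - 4224\right) = \left(-3\right) \left(-4178\right) = 12534$)
$D \left(\left(234 - 203\right) + 481\right) = 12534 \left(\left(234 - 203\right) + 481\right) = 12534 \left(31 + 481\right) = 12534 \cdot 512 = 6417408$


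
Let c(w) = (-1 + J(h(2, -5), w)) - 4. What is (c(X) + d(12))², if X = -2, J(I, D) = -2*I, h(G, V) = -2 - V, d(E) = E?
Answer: 1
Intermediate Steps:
c(w) = -11 (c(w) = (-1 - 2*(-2 - 1*(-5))) - 4 = (-1 - 2*(-2 + 5)) - 4 = (-1 - 2*3) - 4 = (-1 - 6) - 4 = -7 - 4 = -11)
(c(X) + d(12))² = (-11 + 12)² = 1² = 1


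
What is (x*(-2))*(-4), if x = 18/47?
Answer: 144/47 ≈ 3.0638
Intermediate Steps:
x = 18/47 (x = 18*(1/47) = 18/47 ≈ 0.38298)
(x*(-2))*(-4) = ((18/47)*(-2))*(-4) = -36/47*(-4) = 144/47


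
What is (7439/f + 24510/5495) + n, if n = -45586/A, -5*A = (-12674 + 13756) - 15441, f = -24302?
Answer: -4494357882603/383498707382 ≈ -11.719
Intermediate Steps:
A = 14359/5 (A = -((-12674 + 13756) - 15441)/5 = -(1082 - 15441)/5 = -⅕*(-14359) = 14359/5 ≈ 2871.8)
n = -227930/14359 (n = -45586/14359/5 = -45586*5/14359 = -227930/14359 ≈ -15.874)
(7439/f + 24510/5495) + n = (7439/(-24302) + 24510/5495) - 227930/14359 = (7439*(-1/24302) + 24510*(1/5495)) - 227930/14359 = (-7439/24302 + 4902/1099) - 227930/14359 = 110952943/26707898 - 227930/14359 = -4494357882603/383498707382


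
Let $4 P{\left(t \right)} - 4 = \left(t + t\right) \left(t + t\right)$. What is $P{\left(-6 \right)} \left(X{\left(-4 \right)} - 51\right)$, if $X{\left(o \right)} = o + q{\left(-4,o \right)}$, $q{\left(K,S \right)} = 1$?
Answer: $-1998$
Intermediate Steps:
$X{\left(o \right)} = 1 + o$ ($X{\left(o \right)} = o + 1 = 1 + o$)
$P{\left(t \right)} = 1 + t^{2}$ ($P{\left(t \right)} = 1 + \frac{\left(t + t\right) \left(t + t\right)}{4} = 1 + \frac{2 t 2 t}{4} = 1 + \frac{4 t^{2}}{4} = 1 + t^{2}$)
$P{\left(-6 \right)} \left(X{\left(-4 \right)} - 51\right) = \left(1 + \left(-6\right)^{2}\right) \left(\left(1 - 4\right) - 51\right) = \left(1 + 36\right) \left(-3 - 51\right) = 37 \left(-54\right) = -1998$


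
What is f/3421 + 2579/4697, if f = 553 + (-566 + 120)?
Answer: 847758/1460767 ≈ 0.58035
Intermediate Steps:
f = 107 (f = 553 - 446 = 107)
f/3421 + 2579/4697 = 107/3421 + 2579/4697 = 847758/1460767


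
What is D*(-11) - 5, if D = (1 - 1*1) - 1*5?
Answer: 50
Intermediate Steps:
D = -5 (D = (1 - 1) - 5 = 0 - 5 = -5)
D*(-11) - 5 = -5*(-11) - 5 = 55 - 5 = 50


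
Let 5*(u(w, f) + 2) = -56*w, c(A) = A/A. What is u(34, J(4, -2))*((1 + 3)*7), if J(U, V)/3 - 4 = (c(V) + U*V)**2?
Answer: -53592/5 ≈ -10718.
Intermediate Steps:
c(A) = 1
J(U, V) = 12 + 3*(1 + U*V)**2
u(w, f) = -2 - 56*w/5 (u(w, f) = -2 + (-56*w)/5 = -2 - 56*w/5)
u(34, J(4, -2))*((1 + 3)*7) = (-2 - 56/5*34)*((1 + 3)*7) = (-2 - 1904/5)*(4*7) = -1914/5*28 = -53592/5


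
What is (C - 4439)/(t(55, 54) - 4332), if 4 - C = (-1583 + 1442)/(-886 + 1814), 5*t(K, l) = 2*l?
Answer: 20577695/20000256 ≈ 1.0289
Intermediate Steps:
t(K, l) = 2*l/5 (t(K, l) = (2*l)/5 = 2*l/5)
C = 3853/928 (C = 4 - (-1583 + 1442)/(-886 + 1814) = 4 - (-141)/928 = 4 - 1*(-141/928) = 4 + 141/928 = 3853/928 ≈ 4.1519)
(C - 4439)/(t(55, 54) - 4332) = (3853/928 - 4439)/((⅖)*54 - 4332) = -4115539/(928*(108/5 - 4332)) = -4115539/(928*(-21552/5)) = -4115539/928*(-5/21552) = 20577695/20000256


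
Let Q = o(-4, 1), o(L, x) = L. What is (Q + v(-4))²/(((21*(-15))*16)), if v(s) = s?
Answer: -4/315 ≈ -0.012698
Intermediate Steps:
Q = -4
(Q + v(-4))²/(((21*(-15))*16)) = (-4 - 4)²/(((21*(-15))*16)) = (-8)²/((-315*16)) = 64/(-5040) = 64*(-1/5040) = -4/315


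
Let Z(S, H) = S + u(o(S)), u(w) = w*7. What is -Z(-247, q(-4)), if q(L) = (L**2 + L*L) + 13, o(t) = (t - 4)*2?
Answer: 3761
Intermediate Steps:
o(t) = -8 + 2*t (o(t) = (-4 + t)*2 = -8 + 2*t)
q(L) = 13 + 2*L**2 (q(L) = (L**2 + L**2) + 13 = 2*L**2 + 13 = 13 + 2*L**2)
u(w) = 7*w
Z(S, H) = -56 + 15*S (Z(S, H) = S + 7*(-8 + 2*S) = S + (-56 + 14*S) = -56 + 15*S)
-Z(-247, q(-4)) = -(-56 + 15*(-247)) = -(-56 - 3705) = -1*(-3761) = 3761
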